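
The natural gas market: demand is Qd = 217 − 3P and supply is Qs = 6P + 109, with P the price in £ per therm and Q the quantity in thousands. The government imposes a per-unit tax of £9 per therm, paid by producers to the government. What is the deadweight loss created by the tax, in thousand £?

Before the tax: set 217 − 3P = 6P + 109 → P* = £12, Q* = 181.
With the tax collected from producers, supply shifts: Qs = 6(P − 9) + 109.
Solving gives Q = 163 with consumers paying £18 and producers receiving £9 (the £9 wedge).
Quantity falls by |ΔQ| = |181 − 163| = 18.
DWL = ½ · t · |ΔQ| = ½ · 9 · 18 = £81.

Deadweight loss = £81 thousand.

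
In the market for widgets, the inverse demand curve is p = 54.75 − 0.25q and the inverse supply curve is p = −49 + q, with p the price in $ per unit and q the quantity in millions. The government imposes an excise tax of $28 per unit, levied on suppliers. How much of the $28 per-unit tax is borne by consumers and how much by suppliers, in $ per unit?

Consumers bear $5.6 per unit; suppliers bear $22.4 per unit.

Rewrite in direct form: qd = 219 − 4p and qs = p + 49.
Without the tax, 219 − 4p = p + 49 gives 5p = 170, so p* = $34 and q* = 83.
With the tax collected from suppliers, supply shifts: qs = (p − 28) + 49.
Solving gives q = 60.6 with consumers paying $39.6 and suppliers receiving $11.6 (the $28 wedge).
Burden on consumers: $5.6; on suppliers: $22.4. (They sum to $28.)
The less price-elastic side of the market bears the larger share of a per-unit tax.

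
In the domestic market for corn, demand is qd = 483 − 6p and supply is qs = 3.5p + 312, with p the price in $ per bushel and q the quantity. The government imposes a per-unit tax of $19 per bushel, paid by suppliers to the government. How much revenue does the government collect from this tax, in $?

Tax revenue = $6327.

Without the tax, 483 − 6p = 3.5p + 312 gives 9.5p = 171, so p* = $18 and q* = 375.
With the tax collected from suppliers, supply shifts: qs = 3.5(p − 19) + 312.
New equilibrium: buyers pay $25, suppliers receive $6, q = 333. (Wedge: pb − ps = 19.)
Revenue = t · Q = 19 · 333 = $6327.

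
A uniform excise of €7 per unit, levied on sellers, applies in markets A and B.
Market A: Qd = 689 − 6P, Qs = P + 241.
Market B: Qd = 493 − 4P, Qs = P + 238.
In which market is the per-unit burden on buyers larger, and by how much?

Market B, by €0.4.

Market A: pre-tax P* = €64, Q* = 305; post-tax Q = 299; per-unit burden on buyers = €1.
Market B: pre-tax P* = €51, Q* = 289; post-tax Q = 283.4; per-unit burden on buyers = €1.4.
Difference: €1 vs €1.4 → market B is larger by €0.4.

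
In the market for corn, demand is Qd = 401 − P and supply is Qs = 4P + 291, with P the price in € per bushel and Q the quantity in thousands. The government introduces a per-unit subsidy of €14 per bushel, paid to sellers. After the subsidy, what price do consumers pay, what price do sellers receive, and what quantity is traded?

Consumers pay €10.8; sellers receive €24.8; quantity = 390.2.

Without the subsidy, 401 − P = 4P + 291 gives 5P = 110, so P* = €22 and Q* = 379.
With a per-unit subsidy paid to sellers, each receives P + 14 per unit sold, so supply becomes Qs = 4(P + 14) + 291.
Solving gives Q = 390.2 with consumers paying €10.8 and sellers receiving €24.8 (the €14 wedge).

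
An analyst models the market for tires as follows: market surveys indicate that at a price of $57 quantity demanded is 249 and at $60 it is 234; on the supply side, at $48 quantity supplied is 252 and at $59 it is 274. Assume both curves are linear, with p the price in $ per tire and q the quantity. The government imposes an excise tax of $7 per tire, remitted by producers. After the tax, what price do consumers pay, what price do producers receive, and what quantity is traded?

Demand slope: (234 − 249)/(60 − 57) = -5, so qd = 534 − 5p.
Supply slope: (274 − 252)/(59 − 48) = 2, so qs = 2p + 156.
Before the tax: set 534 − 5p = 2p + 156 → p* = $54, q* = 264.
With the tax collected from producers, supply shifts: qs = 2(p − 7) + 156.
New equilibrium: consumers pay $56, producers receive $49, q = 254. (Wedge: pb − ps = 7.)

Consumers pay $56; producers receive $49; quantity = 254.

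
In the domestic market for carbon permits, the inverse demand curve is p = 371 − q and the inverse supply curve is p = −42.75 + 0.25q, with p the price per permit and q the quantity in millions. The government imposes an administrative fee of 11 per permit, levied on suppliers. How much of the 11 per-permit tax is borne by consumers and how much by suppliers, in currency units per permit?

Inverting to q(p) form: qd = 371 − p; qs = 4p + 171.
Without the tax, 371 − p = 4p + 171 gives 5p = 200, so p* = 40 and q* = 331.
With the tax collected from suppliers, supply shifts: qs = 4(p − 11) + 171.
Solving gives q = 322.2 with consumers paying 48.8 and suppliers receiving 37.8 (the 11 wedge).
Burden on consumers: 8.8; on suppliers: 2.2. (They sum to 11.)

Consumers bear 8.8 per permit; suppliers bear 2.2 per permit.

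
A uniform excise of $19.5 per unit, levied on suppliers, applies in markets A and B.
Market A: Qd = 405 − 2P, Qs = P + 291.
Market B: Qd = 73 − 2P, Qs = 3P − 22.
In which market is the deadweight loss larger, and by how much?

Market A: pre-tax P* = $38, Q* = 329; post-tax Q = 316; deadweight loss = $126.75.
Market B: pre-tax P* = $19, Q* = 35; post-tax Q = 11.6; deadweight loss = $228.15.
Difference: $126.75 vs $228.15 → market B is larger by $101.4.

Market B, by $101.4.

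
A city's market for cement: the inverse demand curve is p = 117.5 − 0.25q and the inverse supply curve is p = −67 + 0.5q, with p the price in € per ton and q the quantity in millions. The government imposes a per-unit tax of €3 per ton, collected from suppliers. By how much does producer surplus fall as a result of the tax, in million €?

Producer surplus falls by €488 million.

Inverting to q(p) form: qd = 470 − 4p; qs = 2p + 134.
Without the tax, 470 − 4p = 2p + 134 gives 6p = 336, so p* = €56 and q* = 246.
With the tax collected from suppliers, supply shifts: qs = 2(p − 3) + 134.
Solving gives q = 242 with buyers paying €57 and suppliers receiving €54 (the €3 wedge).
ΔPS is the trapezoid between Q = 242 and Q = 246 of height €2: ½ · (246 + 242) · 2 = €488.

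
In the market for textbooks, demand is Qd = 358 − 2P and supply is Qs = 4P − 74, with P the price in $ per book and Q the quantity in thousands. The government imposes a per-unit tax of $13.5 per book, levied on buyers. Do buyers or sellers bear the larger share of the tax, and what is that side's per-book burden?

Buyers bear the larger share: $9 per book.

Without the tax, 358 − 2P = 4P − 74 gives 6P = 432, so P* = $72 and Q* = 214.
With the tax collected from buyers, demand (in seller-price terms) shifts: Qd = 358 − 2(P + 13.5).
Solving gives Q = 196 with buyers paying $81 and sellers receiving $67.5 (the $13.5 wedge).
Per-book burden: buyers $9, sellers $4.5.
Buyers take the larger share because demand is less price-elastic here (demand slope 2 vs supply slope 4).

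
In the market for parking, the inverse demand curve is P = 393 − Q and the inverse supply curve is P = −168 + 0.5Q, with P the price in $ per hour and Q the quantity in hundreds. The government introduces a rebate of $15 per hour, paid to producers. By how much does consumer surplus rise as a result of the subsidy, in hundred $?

Consumer surplus rises by $3790 hundred.

Rewrite in direct form: Qd = 393 − P and Qs = 2P + 336.
Without the subsidy, 393 − P = 2P + 336 gives 3P = 57, so P* = $19 and Q* = 374.
With a per-unit subsidy paid to producers, each receives P + 15 per unit sold, so supply becomes Qs = 2(P + 15) + 336.
New equilibrium: buyers pay $9, producers receive $24, Q = 384. (Wedge: Pb − Ps = −15.)
ΔCS is the trapezoid between Q = 384 and Q = 374 of height $10: ½ · (374 + 384) · 10 = $3790.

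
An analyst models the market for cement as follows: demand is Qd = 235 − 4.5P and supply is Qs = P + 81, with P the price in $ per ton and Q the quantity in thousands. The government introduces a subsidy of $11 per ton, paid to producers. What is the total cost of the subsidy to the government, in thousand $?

Government outlay = $1298 thousand.

Without the subsidy, 235 − 4.5P = P + 81 gives 5.5P = 154, so P* = $28 and Q* = 109.
With a per-unit subsidy paid to producers, each receives P + 11 per unit sold, so supply becomes Qs = (P + 11) + 81.
Solving gives Q = 118 with consumers paying $26 and producers receiving $37 (the $11 wedge).
Outlay = t · Q = 11 · 118 = $1298.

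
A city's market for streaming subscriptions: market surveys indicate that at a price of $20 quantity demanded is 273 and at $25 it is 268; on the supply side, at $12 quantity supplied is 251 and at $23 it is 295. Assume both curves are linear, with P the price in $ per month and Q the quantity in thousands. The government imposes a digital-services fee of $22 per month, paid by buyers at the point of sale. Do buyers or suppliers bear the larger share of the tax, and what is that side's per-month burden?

Demand slope: (268 − 273)/(25 − 20) = -1, so Qd = 293 − P.
Supply slope: (295 − 251)/(23 − 12) = 4, so Qs = 4P + 203.
Before the tax: set 293 − P = 4P + 203 → P* = $18, Q* = 275.
With the tax collected from buyers, demand (in seller-price terms) shifts: Qd = 293 − (P + 22).
Solving gives Q = 257.4 with buyers paying $35.6 and suppliers receiving $13.6 (the $22 wedge).
Per-month burden: buyers $17.6, suppliers $4.4.
Buyers take the larger share because demand is less price-elastic here (demand slope 1 vs supply slope 4).
The less price-elastic side of the market bears the larger share of a per-unit tax.

Buyers bear the larger share: $17.6 per month.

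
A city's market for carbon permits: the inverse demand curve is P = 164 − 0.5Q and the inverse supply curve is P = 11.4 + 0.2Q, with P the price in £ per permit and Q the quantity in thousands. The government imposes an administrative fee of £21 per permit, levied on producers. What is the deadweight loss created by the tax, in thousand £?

Rewrite in direct form: Qd = 328 − 2P and Qs = 5P − 57.
Without the tax, 328 − 2P = 5P − 57 gives 7P = 385, so P* = £55 and Q* = 218.
With the tax collected from producers, supply shifts: Qs = 5(P − 21) − 57.
Solving gives Q = 188 with buyers paying £70 and producers receiving £49 (the £21 wedge).
Quantity falls by |ΔQ| = |218 − 188| = 30.
DWL = ½ · t · |ΔQ| = ½ · 21 · 30 = £315.

Deadweight loss = £315 thousand.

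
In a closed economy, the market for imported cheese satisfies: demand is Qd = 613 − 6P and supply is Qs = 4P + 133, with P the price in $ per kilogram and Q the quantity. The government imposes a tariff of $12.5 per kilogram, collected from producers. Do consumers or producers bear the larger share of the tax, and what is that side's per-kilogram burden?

Without the tax, 613 − 6P = 4P + 133 gives 10P = 480, so P* = $48 and Q* = 325.
With the tax collected from producers, supply shifts: Qs = 4(P − 12.5) + 133.
Solving gives Q = 295 with consumers paying $53 and producers receiving $40.5 (the $12.5 wedge).
Per-kilogram burden: consumers $5, producers $7.5.
Producers take the larger share because supply is less price-elastic here (demand slope 6 vs supply slope 4).
The less price-elastic side of the market bears the larger share of a per-unit tax.

Producers bear the larger share: $7.5 per kilogram.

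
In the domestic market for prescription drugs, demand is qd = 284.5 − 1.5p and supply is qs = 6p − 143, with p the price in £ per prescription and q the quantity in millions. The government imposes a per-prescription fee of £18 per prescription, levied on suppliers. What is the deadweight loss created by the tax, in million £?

Deadweight loss = £194.4 million.

Before the tax: set 284.5 − 1.5p = 6p − 143 → p* = £57, q* = 199.
With the tax collected from suppliers, supply shifts: qs = 6(p − 18) − 143.
Solving gives q = 177.4 with consumers paying £71.4 and suppliers receiving £53.4 (the £18 wedge).
Quantity falls by |ΔQ| = |199 − 177.4| = 21.6.
DWL = ½ · t · |ΔQ| = ½ · 18 · 21.6 = £194.4.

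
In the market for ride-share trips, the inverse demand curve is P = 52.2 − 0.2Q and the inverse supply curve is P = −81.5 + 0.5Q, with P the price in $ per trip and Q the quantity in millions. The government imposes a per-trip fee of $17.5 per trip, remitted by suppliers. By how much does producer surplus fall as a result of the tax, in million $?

Producer surplus falls by $2231.25 million.

Rewrite in direct form: Qd = 261 − 5P and Qs = 2P + 163.
Without the tax, 261 − 5P = 2P + 163 gives 7P = 98, so P* = $14 and Q* = 191.
With the tax collected from suppliers, supply shifts: Qs = 2(P − 17.5) + 163.
Solving gives Q = 166 with consumers paying $19 and suppliers receiving $1.5 (the $17.5 wedge).
ΔPS is the trapezoid between Q = 166 and Q = 191 of height $12.5: ½ · (191 + 166) · 12.5 = $2231.25.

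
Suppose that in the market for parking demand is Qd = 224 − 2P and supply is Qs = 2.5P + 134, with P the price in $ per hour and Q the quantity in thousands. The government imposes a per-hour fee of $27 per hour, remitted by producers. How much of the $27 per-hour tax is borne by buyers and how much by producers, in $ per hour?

Without the tax, 224 − 2P = 2.5P + 134 gives 4.5P = 90, so P* = $20 and Q* = 184.
With the tax collected from producers, supply shifts: Qs = 2.5(P − 27) + 134.
New equilibrium: buyers pay $35, producers receive $8, Q = 154. (Wedge: Pb − Ps = 27.)
Burden on buyers: $15; on producers: $12. (They sum to $27.)

Buyers bear $15 per hour; producers bear $12 per hour.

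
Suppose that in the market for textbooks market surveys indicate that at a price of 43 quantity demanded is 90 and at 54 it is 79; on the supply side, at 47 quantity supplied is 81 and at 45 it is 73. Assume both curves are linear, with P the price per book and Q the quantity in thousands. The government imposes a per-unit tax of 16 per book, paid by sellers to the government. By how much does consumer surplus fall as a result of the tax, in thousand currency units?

Consumer surplus falls by 1006.08 thousand.

Demand slope: (79 − 90)/(54 − 43) = -1, so Qd = 133 − P.
Supply slope: (73 − 81)/(45 − 47) = 4, so Qs = 4P − 107.
Without the tax, 133 − P = 4P − 107 gives 5P = 240, so P* = 48 and Q* = 85.
With the tax collected from sellers, supply shifts: Qs = 4(P − 16) − 107.
New equilibrium: buyers pay 60.8, sellers receive 44.8, Q = 72.2. (Wedge: Pb − Ps = 16.)
ΔCS is the trapezoid between Q = 72.2 and Q = 85 of height 12.8: ½ · (85 + 72.2) · 12.8 = 1006.08.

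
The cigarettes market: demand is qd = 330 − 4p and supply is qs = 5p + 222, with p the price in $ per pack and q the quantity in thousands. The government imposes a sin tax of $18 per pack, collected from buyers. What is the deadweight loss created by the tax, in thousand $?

Without the tax, 330 − 4p = 5p + 222 gives 9p = 108, so p* = $12 and q* = 282.
With the tax collected from buyers, demand (in seller-price terms) shifts: qd = 330 − 4(p + 18).
Solving gives q = 242 with buyers paying $22 and suppliers receiving $4 (the $18 wedge).
Quantity falls by |ΔQ| = |282 − 242| = 40.
DWL = ½ · t · |ΔQ| = ½ · 18 · 40 = $360.

Deadweight loss = $360 thousand.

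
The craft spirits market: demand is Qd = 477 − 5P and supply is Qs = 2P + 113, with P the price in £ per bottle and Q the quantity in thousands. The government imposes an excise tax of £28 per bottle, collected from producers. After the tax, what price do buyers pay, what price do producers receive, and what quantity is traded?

Buyers pay £60; producers receive £32; quantity = 177.

Without the tax, 477 − 5P = 2P + 113 gives 7P = 364, so P* = £52 and Q* = 217.
With the tax collected from producers, supply shifts: Qs = 2(P − 28) + 113.
New equilibrium: buyers pay £60, producers receive £32, Q = 177. (Wedge: Pb − Ps = 28.)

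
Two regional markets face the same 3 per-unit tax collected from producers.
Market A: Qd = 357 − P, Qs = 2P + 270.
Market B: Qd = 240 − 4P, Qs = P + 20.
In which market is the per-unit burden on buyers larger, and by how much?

Market A, by 1.4.

Market A: pre-tax P* = 29, Q* = 328; post-tax Q = 326; per-unit burden on buyers = 2.
Market B: pre-tax P* = 44, Q* = 64; post-tax Q = 61.6; per-unit burden on buyers = 0.6.
Difference: 2 vs 0.6 → market A is larger by 1.4.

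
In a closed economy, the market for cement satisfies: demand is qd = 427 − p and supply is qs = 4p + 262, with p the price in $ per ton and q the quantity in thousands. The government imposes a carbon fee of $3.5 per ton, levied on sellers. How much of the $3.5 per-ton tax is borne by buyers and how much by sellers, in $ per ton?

Buyers bear $2.8 per ton; sellers bear $0.7 per ton.

Before the tax: set 427 − p = 4p + 262 → p* = $33, q* = 394.
With the tax collected from sellers, supply shifts: qs = 4(p − 3.5) + 262.
Solving gives q = 391.2 with buyers paying $35.8 and sellers receiving $32.3 (the $3.5 wedge).
Burden on buyers: $2.8; on sellers: $0.7. (They sum to $3.5.)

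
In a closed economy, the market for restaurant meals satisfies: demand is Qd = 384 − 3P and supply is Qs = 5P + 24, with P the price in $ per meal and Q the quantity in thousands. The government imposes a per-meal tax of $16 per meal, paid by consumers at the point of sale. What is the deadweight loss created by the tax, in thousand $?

Deadweight loss = $240 thousand.

Without the tax, 384 − 3P = 5P + 24 gives 8P = 360, so P* = $45 and Q* = 249.
With the tax collected from consumers, demand (in seller-price terms) shifts: Qd = 384 − 3(P + 16).
New equilibrium: consumers pay $55, producers receive $39, Q = 219. (Wedge: Pb − Ps = 16.)
Quantity falls by |ΔQ| = |249 − 219| = 30.
DWL = ½ · t · |ΔQ| = ½ · 16 · 30 = $240.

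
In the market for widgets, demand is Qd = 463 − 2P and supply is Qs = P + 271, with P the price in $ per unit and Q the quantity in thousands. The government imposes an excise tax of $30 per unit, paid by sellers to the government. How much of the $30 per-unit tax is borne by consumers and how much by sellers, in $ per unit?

Consumers bear $10 per unit; sellers bear $20 per unit.

Before the tax: set 463 − 2P = P + 271 → P* = $64, Q* = 335.
With the tax collected from sellers, supply shifts: Qs = (P − 30) + 271.
Solving gives Q = 315 with consumers paying $74 and sellers receiving $44 (the $30 wedge).
Burden on consumers: $10; on sellers: $20. (They sum to $30.)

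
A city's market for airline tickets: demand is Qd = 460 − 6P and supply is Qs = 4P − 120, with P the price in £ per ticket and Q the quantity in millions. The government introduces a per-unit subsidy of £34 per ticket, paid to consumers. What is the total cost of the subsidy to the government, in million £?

Government outlay = £6582.4 million.

Before the subsidy: set 460 − 6P = 4P − 120 → P* = £58, Q* = 112.
With a per-unit subsidy paid to consumers, each effectively pays P − 34, so demand becomes Qd = 460 − 6(P − 34).
New equilibrium: consumers pay £44.4, sellers receive £78.4, Q = 193.6. (Wedge: Pb − Ps = −34.)
Outlay = t · Q = 34 · 193.6 = £6582.4.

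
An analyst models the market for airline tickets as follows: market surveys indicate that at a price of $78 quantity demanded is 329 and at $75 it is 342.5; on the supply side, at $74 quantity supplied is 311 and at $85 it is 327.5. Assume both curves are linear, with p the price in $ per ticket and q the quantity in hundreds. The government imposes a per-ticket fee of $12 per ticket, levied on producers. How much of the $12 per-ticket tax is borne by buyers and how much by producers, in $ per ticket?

Buyers bear $3 per ticket; producers bear $9 per ticket.

Demand slope: (342.5 − 329)/(75 − 78) = -4.5, so qd = 680 − 4.5p.
Supply slope: (327.5 − 311)/(85 − 74) = 1.5, so qs = 1.5p + 200.
Without the tax, 680 − 4.5p = 1.5p + 200 gives 6p = 480, so p* = $80 and q* = 320.
With the tax collected from producers, supply shifts: qs = 1.5(p − 12) + 200.
Solving gives q = 306.5 with buyers paying $83 and producers receiving $71 (the $12 wedge).
Burden on buyers: $3; on producers: $9. (They sum to $12.)
The less price-elastic side of the market bears the larger share of a per-unit tax.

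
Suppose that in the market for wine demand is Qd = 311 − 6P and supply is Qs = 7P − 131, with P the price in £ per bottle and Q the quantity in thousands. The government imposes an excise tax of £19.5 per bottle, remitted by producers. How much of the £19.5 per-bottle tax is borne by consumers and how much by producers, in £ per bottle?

Consumers bear £10.5 per bottle; producers bear £9 per bottle.

Before the tax: set 311 − 6P = 7P − 131 → P* = £34, Q* = 107.
With the tax collected from producers, supply shifts: Qs = 7(P − 19.5) − 131.
Solving gives Q = 44 with consumers paying £44.5 and producers receiving £25 (the £19.5 wedge).
Burden on consumers: £10.5; on producers: £9. (They sum to £19.5.)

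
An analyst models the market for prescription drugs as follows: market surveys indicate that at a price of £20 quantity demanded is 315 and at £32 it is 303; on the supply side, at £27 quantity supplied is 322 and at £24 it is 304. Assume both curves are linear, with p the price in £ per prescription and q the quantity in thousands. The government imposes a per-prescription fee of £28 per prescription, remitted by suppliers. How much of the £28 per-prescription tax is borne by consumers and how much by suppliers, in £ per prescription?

Demand slope: (303 − 315)/(32 − 20) = -1, so qd = 335 − p.
Supply slope: (304 − 322)/(24 − 27) = 6, so qs = 6p + 160.
Without the tax, 335 − p = 6p + 160 gives 7p = 175, so p* = £25 and q* = 310.
With the tax collected from suppliers, supply shifts: qs = 6(p − 28) + 160.
New equilibrium: consumers pay £49, suppliers receive £21, q = 286. (Wedge: pb − ps = 28.)
Burden on consumers: £24; on suppliers: £4. (They sum to £28.)
The less price-elastic side of the market bears the larger share of a per-unit tax.

Consumers bear £24 per prescription; suppliers bear £4 per prescription.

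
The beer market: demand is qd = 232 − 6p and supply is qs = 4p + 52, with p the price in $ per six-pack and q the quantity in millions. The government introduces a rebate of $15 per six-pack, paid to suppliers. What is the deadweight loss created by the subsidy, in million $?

Before the subsidy: set 232 − 6p = 4p + 52 → p* = $18, q* = 124.
With a per-unit subsidy paid to suppliers, each receives p + 15 per unit sold, so supply becomes qs = 4(p + 15) + 52.
New equilibrium: buyers pay $12, suppliers receive $27, q = 160. (Wedge: pb − ps = −15.)
Quantity rises by |ΔQ| = |124 − 160| = 36.
DWL = ½ · t · |ΔQ| = ½ · 15 · 36 = $270.

Deadweight loss = $270 million.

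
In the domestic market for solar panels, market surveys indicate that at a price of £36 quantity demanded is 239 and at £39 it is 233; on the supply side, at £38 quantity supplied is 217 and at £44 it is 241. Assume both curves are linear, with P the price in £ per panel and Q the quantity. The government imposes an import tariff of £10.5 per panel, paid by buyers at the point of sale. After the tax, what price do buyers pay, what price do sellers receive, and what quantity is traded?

Demand slope: (233 − 239)/(39 − 36) = -2, so Qd = 311 − 2P.
Supply slope: (241 − 217)/(44 − 38) = 4, so Qs = 4P + 65.
Without the tax, 311 − 2P = 4P + 65 gives 6P = 246, so P* = £41 and Q* = 229.
With the tax collected from buyers, demand (in seller-price terms) shifts: Qd = 311 − 2(P + 10.5).
Solving gives Q = 215 with buyers paying £48 and sellers receiving £37.5 (the £10.5 wedge).
The less price-elastic side of the market bears the larger share of a per-unit tax.

Buyers pay £48; sellers receive £37.5; quantity = 215.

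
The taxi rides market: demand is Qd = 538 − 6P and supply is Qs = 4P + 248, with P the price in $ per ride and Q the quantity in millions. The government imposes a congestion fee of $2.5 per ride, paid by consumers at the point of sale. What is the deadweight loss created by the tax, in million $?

Deadweight loss = $7.5 million.

Before the tax: set 538 − 6P = 4P + 248 → P* = $29, Q* = 364.
With the tax collected from consumers, demand (in seller-price terms) shifts: Qd = 538 − 6(P + 2.5).
New equilibrium: consumers pay $30, producers receive $27.5, Q = 358. (Wedge: Pb − Ps = 2.5.)
Quantity falls by |ΔQ| = |364 − 358| = 6.
DWL = ½ · t · |ΔQ| = ½ · 2.5 · 6 = $7.5.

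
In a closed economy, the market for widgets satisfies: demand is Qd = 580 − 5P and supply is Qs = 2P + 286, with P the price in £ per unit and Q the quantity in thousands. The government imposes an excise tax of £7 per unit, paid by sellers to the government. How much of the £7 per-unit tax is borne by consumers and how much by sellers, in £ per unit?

Before the tax: set 580 − 5P = 2P + 286 → P* = £42, Q* = 370.
With the tax collected from sellers, supply shifts: Qs = 2(P − 7) + 286.
New equilibrium: consumers pay £44, sellers receive £37, Q = 360. (Wedge: Pb − Ps = 7.)
Burden on consumers: £2; on sellers: £5. (They sum to £7.)

Consumers bear £2 per unit; sellers bear £5 per unit.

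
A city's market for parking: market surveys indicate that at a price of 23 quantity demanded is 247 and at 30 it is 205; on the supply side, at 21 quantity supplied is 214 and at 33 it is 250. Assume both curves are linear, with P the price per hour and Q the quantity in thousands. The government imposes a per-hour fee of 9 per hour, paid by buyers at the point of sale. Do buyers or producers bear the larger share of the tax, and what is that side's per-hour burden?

Producers bear the larger share: 6 per hour.

Demand slope: (205 − 247)/(30 − 23) = -6, so Qd = 385 − 6P.
Supply slope: (250 − 214)/(33 − 21) = 3, so Qs = 3P + 151.
Before the tax: set 385 − 6P = 3P + 151 → P* = 26, Q* = 229.
With the tax collected from buyers, demand (in seller-price terms) shifts: Qd = 385 − 6(P + 9).
New equilibrium: buyers pay 29, producers receive 20, Q = 211. (Wedge: Pb − Ps = 9.)
Per-hour burden: buyers 3, producers 6.
Producers take the larger share because supply is less price-elastic here (demand slope 6 vs supply slope 3).
The less price-elastic side of the market bears the larger share of a per-unit tax.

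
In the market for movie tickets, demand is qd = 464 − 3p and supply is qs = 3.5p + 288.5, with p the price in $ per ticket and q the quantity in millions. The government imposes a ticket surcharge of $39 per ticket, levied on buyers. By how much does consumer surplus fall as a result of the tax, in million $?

Consumer surplus falls by $7381.5 million.

Before the tax: set 464 − 3p = 3.5p + 288.5 → p* = $27, q* = 383.
With the tax collected from buyers, demand (in seller-price terms) shifts: qd = 464 − 3(p + 39).
New equilibrium: buyers pay $48, suppliers receive $9, q = 320. (Wedge: pb − ps = 39.)
ΔCS is the trapezoid between Q = 320 and Q = 383 of height $21: ½ · (383 + 320) · 21 = $7381.5.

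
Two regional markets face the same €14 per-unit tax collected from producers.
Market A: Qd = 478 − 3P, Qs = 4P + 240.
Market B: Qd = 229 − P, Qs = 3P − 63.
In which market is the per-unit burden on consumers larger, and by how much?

Market B, by €2.5.

Market A: pre-tax P* = €34, Q* = 376; post-tax Q = 352; per-unit burden on consumers = €8.
Market B: pre-tax P* = €73, Q* = 156; post-tax Q = 145.5; per-unit burden on consumers = €10.5.
Difference: €8 vs €10.5 → market B is larger by €2.5.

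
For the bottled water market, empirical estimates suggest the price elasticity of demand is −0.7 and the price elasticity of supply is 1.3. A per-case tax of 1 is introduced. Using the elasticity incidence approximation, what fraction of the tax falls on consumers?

Incidence ratio: consumers' share ≈ εs / (εs + |εd|) = 1.3 / (1.3 + 0.7) = 0.65.
Supply is the more elastic side, so consumers bear the larger share.

Consumers' share ≈ 0.65.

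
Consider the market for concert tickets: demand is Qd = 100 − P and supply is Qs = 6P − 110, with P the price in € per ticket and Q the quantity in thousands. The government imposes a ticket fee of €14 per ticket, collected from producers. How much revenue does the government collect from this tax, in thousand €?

Without the tax, 100 − P = 6P − 110 gives 7P = 210, so P* = €30 and Q* = 70.
With the tax collected from producers, supply shifts: Qs = 6(P − 14) − 110.
Solving gives Q = 58 with buyers paying €42 and producers receiving €28 (the €14 wedge).
Revenue = t · Q = 14 · 58 = €812.

Tax revenue = €812 thousand.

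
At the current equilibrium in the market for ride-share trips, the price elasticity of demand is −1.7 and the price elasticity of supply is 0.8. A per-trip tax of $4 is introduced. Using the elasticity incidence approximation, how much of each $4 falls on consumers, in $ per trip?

Consumers bear ≈ $1.28 per trip.

Incidence ratio: consumers' share ≈ εs / (εs + |εd|) = 0.8 / (0.8 + 1.7) = 0.32.
So consumers bear ≈ 0.32 × $4 = $1.28; suppliers bear $2.72.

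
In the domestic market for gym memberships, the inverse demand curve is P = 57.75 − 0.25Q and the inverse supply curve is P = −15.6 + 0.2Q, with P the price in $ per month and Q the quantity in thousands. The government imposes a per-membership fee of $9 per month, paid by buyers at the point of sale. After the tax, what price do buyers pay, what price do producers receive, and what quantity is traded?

Buyers pay $22; producers receive $13; quantity = 143.

Rewrite in direct form: Qd = 231 − 4P and Qs = 5P + 78.
Before the tax: set 231 − 4P = 5P + 78 → P* = $17, Q* = 163.
With the tax collected from buyers, demand (in seller-price terms) shifts: Qd = 231 − 4(P + 9).
New equilibrium: buyers pay $22, producers receive $13, Q = 143. (Wedge: Pb − Ps = 9.)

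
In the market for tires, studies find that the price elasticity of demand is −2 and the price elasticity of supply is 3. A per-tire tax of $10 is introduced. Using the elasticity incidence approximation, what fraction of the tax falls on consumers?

Consumers' share ≈ 0.6.

Incidence ratio: consumers' share ≈ εs / (εs + |εd|) = 3 / (3 + 2) = 0.6.
Supply is the more elastic side, so consumers bear the larger share.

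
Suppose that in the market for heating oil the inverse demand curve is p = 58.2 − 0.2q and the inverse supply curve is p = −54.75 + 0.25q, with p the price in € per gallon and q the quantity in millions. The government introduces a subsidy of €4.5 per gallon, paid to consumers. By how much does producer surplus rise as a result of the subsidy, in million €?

Inverting to q(p) form: qd = 291 − 5p; qs = 4p + 219.
Without the subsidy, 291 − 5p = 4p + 219 gives 9p = 72, so p* = €8 and q* = 251.
With a per-unit subsidy paid to consumers, each effectively pays p − 4.5, so demand becomes qd = 291 − 5(p − 4.5).
New equilibrium: consumers pay €6, sellers receive €10.5, q = 261. (Wedge: pb − ps = −4.5.)
ΔPS is the trapezoid between Q = 261 and Q = 251 of height €2.5: ½ · (251 + 261) · 2.5 = €640.

Producer surplus rises by €640 million.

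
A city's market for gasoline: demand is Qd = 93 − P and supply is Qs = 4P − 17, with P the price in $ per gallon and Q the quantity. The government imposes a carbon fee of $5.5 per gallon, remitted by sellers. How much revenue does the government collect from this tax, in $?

Without the tax, 93 − P = 4P − 17 gives 5P = 110, so P* = $22 and Q* = 71.
With the tax collected from sellers, supply shifts: Qs = 4(P − 5.5) − 17.
Solving gives Q = 66.6 with consumers paying $26.4 and sellers receiving $20.9 (the $5.5 wedge).
Revenue = t · Q = 5.5 · 66.6 = $366.3.

Tax revenue = $366.3.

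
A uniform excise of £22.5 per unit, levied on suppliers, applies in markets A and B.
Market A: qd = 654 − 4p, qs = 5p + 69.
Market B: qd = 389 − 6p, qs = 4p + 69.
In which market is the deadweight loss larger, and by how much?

Market B, by £45.

Market A: pre-tax p* = £65, q* = 394; post-tax q = 344; deadweight loss = £562.5.
Market B: pre-tax p* = £32, q* = 197; post-tax q = 143; deadweight loss = £607.5.
Difference: £562.5 vs £607.5 → market B is larger by £45.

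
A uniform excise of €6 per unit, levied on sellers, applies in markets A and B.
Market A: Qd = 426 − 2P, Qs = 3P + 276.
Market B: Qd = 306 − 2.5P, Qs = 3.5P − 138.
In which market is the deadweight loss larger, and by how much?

Market A: pre-tax P* = €30, Q* = 366; post-tax Q = 358.8; deadweight loss = €21.6.
Market B: pre-tax P* = €74, Q* = 121; post-tax Q = 112.25; deadweight loss = €26.25.
Difference: €21.6 vs €26.25 → market B is larger by €4.65.

Market B, by €4.65.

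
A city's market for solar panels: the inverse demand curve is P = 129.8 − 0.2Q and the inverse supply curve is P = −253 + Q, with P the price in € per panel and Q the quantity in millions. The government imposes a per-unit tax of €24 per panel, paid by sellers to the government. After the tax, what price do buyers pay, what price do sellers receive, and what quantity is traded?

Rewrite in direct form: Qd = 649 − 5P and Qs = P + 253.
Without the tax, 649 − 5P = P + 253 gives 6P = 396, so P* = €66 and Q* = 319.
With the tax collected from sellers, supply shifts: Qs = (P − 24) + 253.
New equilibrium: buyers pay €70, sellers receive €46, Q = 299. (Wedge: Pb − Ps = 24.)
The less price-elastic side of the market bears the larger share of a per-unit tax.

Buyers pay €70; sellers receive €46; quantity = 299.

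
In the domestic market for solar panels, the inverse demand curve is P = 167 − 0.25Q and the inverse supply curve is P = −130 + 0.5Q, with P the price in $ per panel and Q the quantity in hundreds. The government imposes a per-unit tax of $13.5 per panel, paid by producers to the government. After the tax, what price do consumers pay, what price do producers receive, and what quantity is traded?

Consumers pay $72.5; producers receive $59; quantity = 378.

Rewrite in direct form: Qd = 668 − 4P and Qs = 2P + 260.
Before the tax: set 668 − 4P = 2P + 260 → P* = $68, Q* = 396.
With the tax collected from producers, supply shifts: Qs = 2(P − 13.5) + 260.
New equilibrium: consumers pay $72.5, producers receive $59, Q = 378. (Wedge: Pb − Ps = 13.5.)
The less price-elastic side of the market bears the larger share of a per-unit tax.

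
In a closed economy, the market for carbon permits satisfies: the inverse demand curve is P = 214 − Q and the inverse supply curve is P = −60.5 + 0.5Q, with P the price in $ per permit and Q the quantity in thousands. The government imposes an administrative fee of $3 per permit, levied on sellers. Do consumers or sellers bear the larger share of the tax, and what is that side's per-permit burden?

Inverting to Q(P) form: Qd = 214 − P; Qs = 2P + 121.
Before the tax: set 214 − P = 2P + 121 → P* = $31, Q* = 183.
With the tax collected from sellers, supply shifts: Qs = 2(P − 3) + 121.
New equilibrium: consumers pay $33, sellers receive $30, Q = 181. (Wedge: Pb − Ps = 3.)
Per-permit burden: consumers $2, sellers $1.
Consumers take the larger share because demand is less price-elastic here (demand slope 1 vs supply slope 2).
The less price-elastic side of the market bears the larger share of a per-unit tax.

Consumers bear the larger share: $2 per permit.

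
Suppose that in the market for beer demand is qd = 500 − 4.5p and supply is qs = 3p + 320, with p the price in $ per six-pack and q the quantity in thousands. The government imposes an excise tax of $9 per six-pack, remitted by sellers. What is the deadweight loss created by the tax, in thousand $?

Before the tax: set 500 − 4.5p = 3p + 320 → p* = $24, q* = 392.
With the tax collected from sellers, supply shifts: qs = 3(p − 9) + 320.
New equilibrium: consumers pay $27.6, sellers receive $18.6, q = 375.8. (Wedge: pb − ps = 9.)
Quantity falls by |ΔQ| = |392 − 375.8| = 16.2.
DWL = ½ · t · |ΔQ| = ½ · 9 · 16.2 = $72.9.

Deadweight loss = $72.9 thousand.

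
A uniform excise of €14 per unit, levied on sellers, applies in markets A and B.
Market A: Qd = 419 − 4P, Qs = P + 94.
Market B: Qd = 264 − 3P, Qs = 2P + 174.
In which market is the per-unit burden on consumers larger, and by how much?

Market B, by €2.8.

Market A: pre-tax P* = €65, Q* = 159; post-tax Q = 147.8; per-unit burden on consumers = €2.8.
Market B: pre-tax P* = €18, Q* = 210; post-tax Q = 193.2; per-unit burden on consumers = €5.6.
Difference: €2.8 vs €5.6 → market B is larger by €2.8.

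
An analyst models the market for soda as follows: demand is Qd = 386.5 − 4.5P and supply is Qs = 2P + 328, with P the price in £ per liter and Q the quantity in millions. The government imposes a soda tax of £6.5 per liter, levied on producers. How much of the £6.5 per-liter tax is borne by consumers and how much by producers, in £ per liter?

Without the tax, 386.5 − 4.5P = 2P + 328 gives 6.5P = 58.5, so P* = £9 and Q* = 346.
With the tax collected from producers, supply shifts: Qs = 2(P − 6.5) + 328.
New equilibrium: consumers pay £11, producers receive £4.5, Q = 337. (Wedge: Pb − Ps = 6.5.)
Burden on consumers: £2; on producers: £4.5. (They sum to £6.5.)
The less price-elastic side of the market bears the larger share of a per-unit tax.

Consumers bear £2 per liter; producers bear £4.5 per liter.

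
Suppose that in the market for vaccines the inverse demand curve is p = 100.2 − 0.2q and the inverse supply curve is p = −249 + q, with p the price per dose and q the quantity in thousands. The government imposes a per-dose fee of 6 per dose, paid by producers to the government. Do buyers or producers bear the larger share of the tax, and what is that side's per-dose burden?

Producers bear the larger share: 5 per dose.

Inverting to q(p) form: qd = 501 − 5p; qs = p + 249.
Without the tax, 501 − 5p = p + 249 gives 6p = 252, so p* = 42 and q* = 291.
With the tax collected from producers, supply shifts: qs = (p − 6) + 249.
New equilibrium: buyers pay 43, producers receive 37, q = 286. (Wedge: pb − ps = 6.)
Per-dose burden: buyers 1, producers 5.
Producers take the larger share because supply is less price-elastic here (demand slope 5 vs supply slope 1).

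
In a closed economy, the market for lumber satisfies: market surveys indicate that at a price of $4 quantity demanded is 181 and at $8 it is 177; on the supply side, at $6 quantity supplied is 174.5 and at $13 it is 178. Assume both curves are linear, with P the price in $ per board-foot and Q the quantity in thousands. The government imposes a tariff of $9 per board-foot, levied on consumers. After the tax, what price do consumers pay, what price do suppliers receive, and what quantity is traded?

Consumers pay $12; suppliers receive $3; quantity = 173.

Demand slope: (177 − 181)/(8 − 4) = -1, so Qd = 185 − P.
Supply slope: (178 − 174.5)/(13 − 6) = 0.5, so Qs = 0.5P + 171.5.
Without the tax, 185 − P = 0.5P + 171.5 gives 1.5P = 13.5, so P* = $9 and Q* = 176.
With the tax collected from consumers, demand (in seller-price terms) shifts: Qd = 185 − (P + 9).
Solving gives Q = 173 with consumers paying $12 and suppliers receiving $3 (the $9 wedge).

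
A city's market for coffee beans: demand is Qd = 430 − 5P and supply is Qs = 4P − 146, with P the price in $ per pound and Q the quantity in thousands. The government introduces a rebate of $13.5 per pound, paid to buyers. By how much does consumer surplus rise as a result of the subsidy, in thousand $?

Before the subsidy: set 430 − 5P = 4P − 146 → P* = $64, Q* = 110.
With a per-unit subsidy paid to buyers, each effectively pays P − 13.5, so demand becomes Qd = 430 − 5(P − 13.5).
New equilibrium: buyers pay $58, suppliers receive $71.5, Q = 140. (Wedge: Pb − Ps = −13.5.)
ΔCS is the trapezoid between Q = 140 and Q = 110 of height $6: ½ · (110 + 140) · 6 = $750.

Consumer surplus rises by $750 thousand.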